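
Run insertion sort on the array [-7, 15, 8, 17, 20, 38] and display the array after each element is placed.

First element -7 is already 'sorted'
Insert 15: shifted 0 elements -> [-7, 15, 8, 17, 20, 38]
Insert 8: shifted 1 elements -> [-7, 8, 15, 17, 20, 38]
Insert 17: shifted 0 elements -> [-7, 8, 15, 17, 20, 38]
Insert 20: shifted 0 elements -> [-7, 8, 15, 17, 20, 38]
Insert 38: shifted 0 elements -> [-7, 8, 15, 17, 20, 38]


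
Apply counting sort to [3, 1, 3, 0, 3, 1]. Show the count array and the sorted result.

Count array: [1, 2, 0, 3]
(count[i] = number of elements equal to i)
Cumulative count: [1, 3, 3, 6]
Sorted: [0, 1, 1, 3, 3, 3]


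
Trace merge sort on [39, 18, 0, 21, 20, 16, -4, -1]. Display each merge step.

Divide and conquer:
  Merge [39] + [18] -> [18, 39]
  Merge [0] + [21] -> [0, 21]
  Merge [18, 39] + [0, 21] -> [0, 18, 21, 39]
  Merge [20] + [16] -> [16, 20]
  Merge [-4] + [-1] -> [-4, -1]
  Merge [16, 20] + [-4, -1] -> [-4, -1, 16, 20]
  Merge [0, 18, 21, 39] + [-4, -1, 16, 20] -> [-4, -1, 0, 16, 18, 20, 21, 39]


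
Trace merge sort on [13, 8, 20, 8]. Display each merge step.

Divide and conquer:
  Merge [13] + [8] -> [8, 13]
  Merge [20] + [8] -> [8, 20]
  Merge [8, 13] + [8, 20] -> [8, 8, 13, 20]


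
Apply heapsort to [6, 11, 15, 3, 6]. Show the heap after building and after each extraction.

Build heap: [15, 11, 6, 3, 6]
Extract 15: [11, 6, 6, 3, 15]
Extract 11: [6, 3, 6, 11, 15]
Extract 6: [6, 3, 6, 11, 15]
Extract 6: [3, 6, 6, 11, 15]


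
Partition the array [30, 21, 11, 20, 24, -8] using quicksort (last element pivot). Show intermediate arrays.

Partition 1: pivot=-8 at index 0 -> [-8, 21, 11, 20, 24, 30]
Partition 2: pivot=30 at index 5 -> [-8, 21, 11, 20, 24, 30]
Partition 3: pivot=24 at index 4 -> [-8, 21, 11, 20, 24, 30]
Partition 4: pivot=20 at index 2 -> [-8, 11, 20, 21, 24, 30]


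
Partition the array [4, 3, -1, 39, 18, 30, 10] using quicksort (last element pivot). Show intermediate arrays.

Partition 1: pivot=10 at index 3 -> [4, 3, -1, 10, 18, 30, 39]
Partition 2: pivot=-1 at index 0 -> [-1, 3, 4, 10, 18, 30, 39]
Partition 3: pivot=4 at index 2 -> [-1, 3, 4, 10, 18, 30, 39]
Partition 4: pivot=39 at index 6 -> [-1, 3, 4, 10, 18, 30, 39]
Partition 5: pivot=30 at index 5 -> [-1, 3, 4, 10, 18, 30, 39]


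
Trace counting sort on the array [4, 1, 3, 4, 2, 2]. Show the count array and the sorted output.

Count array: [0, 1, 2, 1, 2]
(count[i] = number of elements equal to i)
Cumulative count: [0, 1, 3, 4, 6]
Sorted: [1, 2, 2, 3, 4, 4]


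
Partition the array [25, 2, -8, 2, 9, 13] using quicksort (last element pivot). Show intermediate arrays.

Partition 1: pivot=13 at index 4 -> [2, -8, 2, 9, 13, 25]
Partition 2: pivot=9 at index 3 -> [2, -8, 2, 9, 13, 25]
Partition 3: pivot=2 at index 2 -> [2, -8, 2, 9, 13, 25]
Partition 4: pivot=-8 at index 0 -> [-8, 2, 2, 9, 13, 25]


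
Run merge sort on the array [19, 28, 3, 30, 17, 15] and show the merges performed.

Divide and conquer:
  Merge [28] + [3] -> [3, 28]
  Merge [19] + [3, 28] -> [3, 19, 28]
  Merge [17] + [15] -> [15, 17]
  Merge [30] + [15, 17] -> [15, 17, 30]
  Merge [3, 19, 28] + [15, 17, 30] -> [3, 15, 17, 19, 28, 30]


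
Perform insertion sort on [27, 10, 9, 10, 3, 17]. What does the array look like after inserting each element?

First element 27 is already 'sorted'
Insert 10: shifted 1 elements -> [10, 27, 9, 10, 3, 17]
Insert 9: shifted 2 elements -> [9, 10, 27, 10, 3, 17]
Insert 10: shifted 1 elements -> [9, 10, 10, 27, 3, 17]
Insert 3: shifted 4 elements -> [3, 9, 10, 10, 27, 17]
Insert 17: shifted 1 elements -> [3, 9, 10, 10, 17, 27]


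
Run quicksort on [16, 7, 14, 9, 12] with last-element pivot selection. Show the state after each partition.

Partition 1: pivot=12 at index 2 -> [7, 9, 12, 16, 14]
Partition 2: pivot=9 at index 1 -> [7, 9, 12, 16, 14]
Partition 3: pivot=14 at index 3 -> [7, 9, 12, 14, 16]


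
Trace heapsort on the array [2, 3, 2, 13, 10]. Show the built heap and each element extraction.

Build heap: [13, 10, 2, 3, 2]
Extract 13: [10, 3, 2, 2, 13]
Extract 10: [3, 2, 2, 10, 13]
Extract 3: [2, 2, 3, 10, 13]
Extract 2: [2, 2, 3, 10, 13]


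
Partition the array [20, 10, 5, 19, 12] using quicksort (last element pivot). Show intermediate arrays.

Partition 1: pivot=12 at index 2 -> [10, 5, 12, 19, 20]
Partition 2: pivot=5 at index 0 -> [5, 10, 12, 19, 20]
Partition 3: pivot=20 at index 4 -> [5, 10, 12, 19, 20]


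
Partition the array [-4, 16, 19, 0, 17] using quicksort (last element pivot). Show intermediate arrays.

Partition 1: pivot=17 at index 3 -> [-4, 16, 0, 17, 19]
Partition 2: pivot=0 at index 1 -> [-4, 0, 16, 17, 19]


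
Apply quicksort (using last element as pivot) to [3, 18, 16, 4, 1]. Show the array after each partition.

Partition 1: pivot=1 at index 0 -> [1, 18, 16, 4, 3]
Partition 2: pivot=3 at index 1 -> [1, 3, 16, 4, 18]
Partition 3: pivot=18 at index 4 -> [1, 3, 16, 4, 18]
Partition 4: pivot=4 at index 2 -> [1, 3, 4, 16, 18]


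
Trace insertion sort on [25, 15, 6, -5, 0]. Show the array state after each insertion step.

First element 25 is already 'sorted'
Insert 15: shifted 1 elements -> [15, 25, 6, -5, 0]
Insert 6: shifted 2 elements -> [6, 15, 25, -5, 0]
Insert -5: shifted 3 elements -> [-5, 6, 15, 25, 0]
Insert 0: shifted 3 elements -> [-5, 0, 6, 15, 25]


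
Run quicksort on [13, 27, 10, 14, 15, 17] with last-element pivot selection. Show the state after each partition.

Partition 1: pivot=17 at index 4 -> [13, 10, 14, 15, 17, 27]
Partition 2: pivot=15 at index 3 -> [13, 10, 14, 15, 17, 27]
Partition 3: pivot=14 at index 2 -> [13, 10, 14, 15, 17, 27]
Partition 4: pivot=10 at index 0 -> [10, 13, 14, 15, 17, 27]


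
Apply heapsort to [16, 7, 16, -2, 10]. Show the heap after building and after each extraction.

Build heap: [16, 10, 16, -2, 7]
Extract 16: [16, 10, 7, -2, 16]
Extract 16: [10, -2, 7, 16, 16]
Extract 10: [7, -2, 10, 16, 16]
Extract 7: [-2, 7, 10, 16, 16]


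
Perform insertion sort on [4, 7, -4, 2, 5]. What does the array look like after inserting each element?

First element 4 is already 'sorted'
Insert 7: shifted 0 elements -> [4, 7, -4, 2, 5]
Insert -4: shifted 2 elements -> [-4, 4, 7, 2, 5]
Insert 2: shifted 2 elements -> [-4, 2, 4, 7, 5]
Insert 5: shifted 1 elements -> [-4, 2, 4, 5, 7]


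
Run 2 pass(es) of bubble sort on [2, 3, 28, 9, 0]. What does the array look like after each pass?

After pass 1: [2, 3, 9, 0, 28] (2 swaps)
After pass 2: [2, 3, 0, 9, 28] (1 swaps)
Total swaps: 3


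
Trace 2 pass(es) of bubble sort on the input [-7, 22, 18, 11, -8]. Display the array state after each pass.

After pass 1: [-7, 18, 11, -8, 22] (3 swaps)
After pass 2: [-7, 11, -8, 18, 22] (2 swaps)
Total swaps: 5


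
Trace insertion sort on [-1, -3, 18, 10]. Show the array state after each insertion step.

First element -1 is already 'sorted'
Insert -3: shifted 1 elements -> [-3, -1, 18, 10]
Insert 18: shifted 0 elements -> [-3, -1, 18, 10]
Insert 10: shifted 1 elements -> [-3, -1, 10, 18]


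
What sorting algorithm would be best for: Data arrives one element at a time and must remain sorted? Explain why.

Best choice: Insertion sort
Reason: Insertion sort naturally handles online/streaming input by inserting each new element into sorted position


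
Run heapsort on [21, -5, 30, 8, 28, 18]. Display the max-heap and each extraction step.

Build heap: [30, 28, 21, 8, -5, 18]
Extract 30: [28, 18, 21, 8, -5, 30]
Extract 28: [21, 18, -5, 8, 28, 30]
Extract 21: [18, 8, -5, 21, 28, 30]
Extract 18: [8, -5, 18, 21, 28, 30]
Extract 8: [-5, 8, 18, 21, 28, 30]


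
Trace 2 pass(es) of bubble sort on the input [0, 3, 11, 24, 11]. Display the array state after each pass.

After pass 1: [0, 3, 11, 11, 24] (1 swaps)
After pass 2: [0, 3, 11, 11, 24] (0 swaps)
Total swaps: 1


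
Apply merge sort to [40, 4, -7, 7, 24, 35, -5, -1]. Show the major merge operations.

Divide and conquer:
  Merge [40] + [4] -> [4, 40]
  Merge [-7] + [7] -> [-7, 7]
  Merge [4, 40] + [-7, 7] -> [-7, 4, 7, 40]
  Merge [24] + [35] -> [24, 35]
  Merge [-5] + [-1] -> [-5, -1]
  Merge [24, 35] + [-5, -1] -> [-5, -1, 24, 35]
  Merge [-7, 4, 7, 40] + [-5, -1, 24, 35] -> [-7, -5, -1, 4, 7, 24, 35, 40]


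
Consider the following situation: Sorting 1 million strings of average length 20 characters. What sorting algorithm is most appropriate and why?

Best choice: MSD radix sort or Mergesort
Reason: MSD radix sort is a non-comparison sort that buckets the strings by successive character positions, running in time proportional to the total number of characters examined rather than O(n log n) string comparisons; mergesort is a stable O(n log n)-comparison alternative that works for arbitrary variable-length keys


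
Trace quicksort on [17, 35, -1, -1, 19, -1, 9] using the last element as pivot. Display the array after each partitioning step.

Partition 1: pivot=9 at index 3 -> [-1, -1, -1, 9, 19, 17, 35]
Partition 2: pivot=-1 at index 2 -> [-1, -1, -1, 9, 19, 17, 35]
Partition 3: pivot=-1 at index 1 -> [-1, -1, -1, 9, 19, 17, 35]
Partition 4: pivot=35 at index 6 -> [-1, -1, -1, 9, 19, 17, 35]
Partition 5: pivot=17 at index 4 -> [-1, -1, -1, 9, 17, 19, 35]


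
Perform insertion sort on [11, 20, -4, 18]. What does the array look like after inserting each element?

First element 11 is already 'sorted'
Insert 20: shifted 0 elements -> [11, 20, -4, 18]
Insert -4: shifted 2 elements -> [-4, 11, 20, 18]
Insert 18: shifted 1 elements -> [-4, 11, 18, 20]


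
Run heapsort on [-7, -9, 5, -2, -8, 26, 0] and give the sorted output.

Build heap: [26, -2, 5, -9, -8, -7, 0]
Extract 26: [5, -2, 0, -9, -8, -7, 26]
Extract 5: [0, -2, -7, -9, -8, 5, 26]
Extract 0: [-2, -8, -7, -9, 0, 5, 26]
Extract -2: [-7, -8, -9, -2, 0, 5, 26]
Extract -7: [-8, -9, -7, -2, 0, 5, 26]
Extract -8: [-9, -8, -7, -2, 0, 5, 26]


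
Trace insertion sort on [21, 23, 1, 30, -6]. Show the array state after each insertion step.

First element 21 is already 'sorted'
Insert 23: shifted 0 elements -> [21, 23, 1, 30, -6]
Insert 1: shifted 2 elements -> [1, 21, 23, 30, -6]
Insert 30: shifted 0 elements -> [1, 21, 23, 30, -6]
Insert -6: shifted 4 elements -> [-6, 1, 21, 23, 30]


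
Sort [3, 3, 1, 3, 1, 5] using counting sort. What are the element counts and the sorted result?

Count array: [0, 2, 0, 3, 0, 1]
(count[i] = number of elements equal to i)
Cumulative count: [0, 2, 2, 5, 5, 6]
Sorted: [1, 1, 3, 3, 3, 5]


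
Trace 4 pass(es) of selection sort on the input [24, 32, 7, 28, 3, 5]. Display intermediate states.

Pass 1: Select minimum 3 at index 4, swap -> [3, 32, 7, 28, 24, 5]
Pass 2: Select minimum 5 at index 5, swap -> [3, 5, 7, 28, 24, 32]
Pass 3: Select minimum 7 at index 2, swap -> [3, 5, 7, 28, 24, 32]
Pass 4: Select minimum 24 at index 4, swap -> [3, 5, 7, 24, 28, 32]


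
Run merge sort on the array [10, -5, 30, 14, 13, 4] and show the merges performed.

Divide and conquer:
  Merge [-5] + [30] -> [-5, 30]
  Merge [10] + [-5, 30] -> [-5, 10, 30]
  Merge [13] + [4] -> [4, 13]
  Merge [14] + [4, 13] -> [4, 13, 14]
  Merge [-5, 10, 30] + [4, 13, 14] -> [-5, 4, 10, 13, 14, 30]


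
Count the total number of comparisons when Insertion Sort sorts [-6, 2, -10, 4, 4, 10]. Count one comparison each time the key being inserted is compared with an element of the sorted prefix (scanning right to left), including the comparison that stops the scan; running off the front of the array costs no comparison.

Insert 2: -6 <= 2 (stop) = 1 comparison(s) -> [-6, 2, -10, 4, 4, 10]
Insert -10: 2 > -10 (shift), -6 > -10 (shift), reached front = 2 comparison(s) -> [-10, -6, 2, 4, 4, 10]
Insert 4: 2 <= 4 (stop) = 1 comparison(s) -> [-10, -6, 2, 4, 4, 10]
Insert 4: 4 <= 4 (stop) = 1 comparison(s) -> [-10, -6, 2, 4, 4, 10]
Insert 10: 4 <= 10 (stop) = 1 comparison(s) -> [-10, -6, 2, 4, 4, 10]
Total comparisons: 1 + 2 + 1 + 1 + 1 = 6


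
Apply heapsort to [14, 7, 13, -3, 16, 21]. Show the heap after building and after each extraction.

Build heap: [21, 16, 14, -3, 7, 13]
Extract 21: [16, 13, 14, -3, 7, 21]
Extract 16: [14, 13, 7, -3, 16, 21]
Extract 14: [13, -3, 7, 14, 16, 21]
Extract 13: [7, -3, 13, 14, 16, 21]
Extract 7: [-3, 7, 13, 14, 16, 21]


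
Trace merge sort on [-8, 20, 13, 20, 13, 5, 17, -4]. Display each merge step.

Divide and conquer:
  Merge [-8] + [20] -> [-8, 20]
  Merge [13] + [20] -> [13, 20]
  Merge [-8, 20] + [13, 20] -> [-8, 13, 20, 20]
  Merge [13] + [5] -> [5, 13]
  Merge [17] + [-4] -> [-4, 17]
  Merge [5, 13] + [-4, 17] -> [-4, 5, 13, 17]
  Merge [-8, 13, 20, 20] + [-4, 5, 13, 17] -> [-8, -4, 5, 13, 13, 17, 20, 20]


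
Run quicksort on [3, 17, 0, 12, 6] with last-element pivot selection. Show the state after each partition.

Partition 1: pivot=6 at index 2 -> [3, 0, 6, 12, 17]
Partition 2: pivot=0 at index 0 -> [0, 3, 6, 12, 17]
Partition 3: pivot=17 at index 4 -> [0, 3, 6, 12, 17]


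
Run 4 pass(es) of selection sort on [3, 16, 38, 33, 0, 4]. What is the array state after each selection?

Pass 1: Select minimum 0 at index 4, swap -> [0, 16, 38, 33, 3, 4]
Pass 2: Select minimum 3 at index 4, swap -> [0, 3, 38, 33, 16, 4]
Pass 3: Select minimum 4 at index 5, swap -> [0, 3, 4, 33, 16, 38]
Pass 4: Select minimum 16 at index 4, swap -> [0, 3, 4, 16, 33, 38]


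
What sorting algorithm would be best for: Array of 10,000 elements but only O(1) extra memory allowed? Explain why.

Best choice: Heapsort
Reason: Heapsort rearranges the array in place using O(1) auxiliary space and still guarantees O(n log n) time; quicksort partitions in place but needs Theta(log n) stack space for recursion (O(n) in the worst case), and mergesort requires O(n) auxiliary space


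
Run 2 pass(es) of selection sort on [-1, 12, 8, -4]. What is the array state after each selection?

Pass 1: Select minimum -4 at index 3, swap -> [-4, 12, 8, -1]
Pass 2: Select minimum -1 at index 3, swap -> [-4, -1, 8, 12]


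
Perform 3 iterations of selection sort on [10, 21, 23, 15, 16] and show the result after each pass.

Pass 1: Select minimum 10 at index 0, swap -> [10, 21, 23, 15, 16]
Pass 2: Select minimum 15 at index 3, swap -> [10, 15, 23, 21, 16]
Pass 3: Select minimum 16 at index 4, swap -> [10, 15, 16, 21, 23]


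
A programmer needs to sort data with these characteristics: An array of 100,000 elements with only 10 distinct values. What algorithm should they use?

Best choice: 3-way quicksort or Counting sort
Reason: 3-way (Dutch national flag) partitioning groups every copy of the pivot together, so with only d=10 distinct keys quicksort finishes in O(n log d) expected time, which is effectively linear; counting sort runs in O(n + k) where k is the size of the key range (not the number of distinct values), so it is linear when the 10 values are integers drawn from a small known range


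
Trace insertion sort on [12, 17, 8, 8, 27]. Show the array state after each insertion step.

First element 12 is already 'sorted'
Insert 17: shifted 0 elements -> [12, 17, 8, 8, 27]
Insert 8: shifted 2 elements -> [8, 12, 17, 8, 27]
Insert 8: shifted 2 elements -> [8, 8, 12, 17, 27]
Insert 27: shifted 0 elements -> [8, 8, 12, 17, 27]


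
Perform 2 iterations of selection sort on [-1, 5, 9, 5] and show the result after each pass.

Pass 1: Select minimum -1 at index 0, swap -> [-1, 5, 9, 5]
Pass 2: Select minimum 5 at index 1, swap -> [-1, 5, 9, 5]


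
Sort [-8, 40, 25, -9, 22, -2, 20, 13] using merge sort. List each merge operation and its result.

Divide and conquer:
  Merge [-8] + [40] -> [-8, 40]
  Merge [25] + [-9] -> [-9, 25]
  Merge [-8, 40] + [-9, 25] -> [-9, -8, 25, 40]
  Merge [22] + [-2] -> [-2, 22]
  Merge [20] + [13] -> [13, 20]
  Merge [-2, 22] + [13, 20] -> [-2, 13, 20, 22]
  Merge [-9, -8, 25, 40] + [-2, 13, 20, 22] -> [-9, -8, -2, 13, 20, 22, 25, 40]


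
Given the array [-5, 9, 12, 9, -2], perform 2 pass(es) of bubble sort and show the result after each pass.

After pass 1: [-5, 9, 9, -2, 12] (2 swaps)
After pass 2: [-5, 9, -2, 9, 12] (1 swaps)
Total swaps: 3


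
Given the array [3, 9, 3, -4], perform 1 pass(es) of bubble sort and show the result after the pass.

After pass 1: [3, 3, -4, 9] (2 swaps)
Total swaps: 2


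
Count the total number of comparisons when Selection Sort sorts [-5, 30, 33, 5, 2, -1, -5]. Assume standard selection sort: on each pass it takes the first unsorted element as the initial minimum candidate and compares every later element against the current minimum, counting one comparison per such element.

Pass 1: scan indices 1..6 for the minimum = 6 comparison(s); min is -5, place at index 0 -> [-5, 30, 33, 5, 2, -1, -5]
Pass 2: scan indices 2..6 for the minimum = 5 comparison(s); min is -5, place at index 1 -> [-5, -5, 33, 5, 2, -1, 30]
Pass 3: scan indices 3..6 for the minimum = 4 comparison(s); min is -1, place at index 2 -> [-5, -5, -1, 5, 2, 33, 30]
Pass 4: scan indices 4..6 for the minimum = 3 comparison(s); min is 2, place at index 3 -> [-5, -5, -1, 2, 5, 33, 30]
Pass 5: scan indices 5..6 for the minimum = 2 comparison(s); min is 5, place at index 4 -> [-5, -5, -1, 2, 5, 33, 30]
Pass 6: scan indices 6..6 for the minimum = 1 comparison(s); min is 30, place at index 5 -> [-5, -5, -1, 2, 5, 30, 33]
Selection sort always scans the whole unsorted suffix, so the count is (n-1) + (n-2) + ... + 1 = n(n-1)/2 = 7*6/2 = 21 regardless of the input order.
Total comparisons: 6 + 5 + 4 + 3 + 2 + 1 = 21


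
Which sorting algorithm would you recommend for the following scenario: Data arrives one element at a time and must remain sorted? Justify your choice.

Best choice: Insertion sort
Reason: Insertion sort naturally handles online/streaming input by inserting each new element into sorted position


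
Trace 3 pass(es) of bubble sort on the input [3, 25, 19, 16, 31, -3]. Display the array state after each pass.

After pass 1: [3, 19, 16, 25, -3, 31] (3 swaps)
After pass 2: [3, 16, 19, -3, 25, 31] (2 swaps)
After pass 3: [3, 16, -3, 19, 25, 31] (1 swaps)
Total swaps: 6


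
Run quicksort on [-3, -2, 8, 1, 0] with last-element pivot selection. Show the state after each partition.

Partition 1: pivot=0 at index 2 -> [-3, -2, 0, 1, 8]
Partition 2: pivot=-2 at index 1 -> [-3, -2, 0, 1, 8]
Partition 3: pivot=8 at index 4 -> [-3, -2, 0, 1, 8]


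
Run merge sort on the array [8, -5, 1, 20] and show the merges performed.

Divide and conquer:
  Merge [8] + [-5] -> [-5, 8]
  Merge [1] + [20] -> [1, 20]
  Merge [-5, 8] + [1, 20] -> [-5, 1, 8, 20]


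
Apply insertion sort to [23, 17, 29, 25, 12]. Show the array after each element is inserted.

First element 23 is already 'sorted'
Insert 17: shifted 1 elements -> [17, 23, 29, 25, 12]
Insert 29: shifted 0 elements -> [17, 23, 29, 25, 12]
Insert 25: shifted 1 elements -> [17, 23, 25, 29, 12]
Insert 12: shifted 4 elements -> [12, 17, 23, 25, 29]


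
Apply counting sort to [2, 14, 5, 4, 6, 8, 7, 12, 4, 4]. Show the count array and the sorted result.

Count array: [0, 0, 1, 0, 3, 1, 1, 1, 1, 0, 0, 0, 1, 0, 1]
(count[i] = number of elements equal to i)
Cumulative count: [0, 0, 1, 1, 4, 5, 6, 7, 8, 8, 8, 8, 9, 9, 10]
Sorted: [2, 4, 4, 4, 5, 6, 7, 8, 12, 14]


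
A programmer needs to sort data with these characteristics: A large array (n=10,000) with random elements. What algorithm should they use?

Best choice: Quicksort or Mergesort
Reason: Both have O(n log n) average case; quicksort has lower constant factors


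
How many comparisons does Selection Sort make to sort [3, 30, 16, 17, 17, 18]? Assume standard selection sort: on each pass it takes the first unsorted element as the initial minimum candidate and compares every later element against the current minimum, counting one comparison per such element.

Pass 1: scan indices 1..5 for the minimum = 5 comparison(s); min is 3, place at index 0 -> [3, 30, 16, 17, 17, 18]
Pass 2: scan indices 2..5 for the minimum = 4 comparison(s); min is 16, place at index 1 -> [3, 16, 30, 17, 17, 18]
Pass 3: scan indices 3..5 for the minimum = 3 comparison(s); min is 17, place at index 2 -> [3, 16, 17, 30, 17, 18]
Pass 4: scan indices 4..5 for the minimum = 2 comparison(s); min is 17, place at index 3 -> [3, 16, 17, 17, 30, 18]
Pass 5: scan indices 5..5 for the minimum = 1 comparison(s); min is 18, place at index 4 -> [3, 16, 17, 17, 18, 30]
Selection sort always scans the whole unsorted suffix, so the count is (n-1) + (n-2) + ... + 1 = n(n-1)/2 = 6*5/2 = 15 regardless of the input order.
Total comparisons: 5 + 4 + 3 + 2 + 1 = 15


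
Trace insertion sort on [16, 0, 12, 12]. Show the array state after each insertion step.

First element 16 is already 'sorted'
Insert 0: shifted 1 elements -> [0, 16, 12, 12]
Insert 12: shifted 1 elements -> [0, 12, 16, 12]
Insert 12: shifted 1 elements -> [0, 12, 12, 16]


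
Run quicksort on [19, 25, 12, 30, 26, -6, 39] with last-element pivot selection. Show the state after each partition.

Partition 1: pivot=39 at index 6 -> [19, 25, 12, 30, 26, -6, 39]
Partition 2: pivot=-6 at index 0 -> [-6, 25, 12, 30, 26, 19, 39]
Partition 3: pivot=19 at index 2 -> [-6, 12, 19, 30, 26, 25, 39]
Partition 4: pivot=25 at index 3 -> [-6, 12, 19, 25, 26, 30, 39]
Partition 5: pivot=30 at index 5 -> [-6, 12, 19, 25, 26, 30, 39]


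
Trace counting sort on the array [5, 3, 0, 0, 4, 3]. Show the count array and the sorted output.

Count array: [2, 0, 0, 2, 1, 1]
(count[i] = number of elements equal to i)
Cumulative count: [2, 2, 2, 4, 5, 6]
Sorted: [0, 0, 3, 3, 4, 5]


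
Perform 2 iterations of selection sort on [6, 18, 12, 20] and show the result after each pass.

Pass 1: Select minimum 6 at index 0, swap -> [6, 18, 12, 20]
Pass 2: Select minimum 12 at index 2, swap -> [6, 12, 18, 20]


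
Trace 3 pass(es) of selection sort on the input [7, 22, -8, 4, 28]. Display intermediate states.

Pass 1: Select minimum -8 at index 2, swap -> [-8, 22, 7, 4, 28]
Pass 2: Select minimum 4 at index 3, swap -> [-8, 4, 7, 22, 28]
Pass 3: Select minimum 7 at index 2, swap -> [-8, 4, 7, 22, 28]


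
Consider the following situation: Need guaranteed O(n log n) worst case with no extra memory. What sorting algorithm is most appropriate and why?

Best choice: Heapsort
Reason: Heapsort is O(n log n) worst case and sorts in-place; quicksort can degrade to O(n^2)


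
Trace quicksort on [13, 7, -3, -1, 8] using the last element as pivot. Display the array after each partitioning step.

Partition 1: pivot=8 at index 3 -> [7, -3, -1, 8, 13]
Partition 2: pivot=-1 at index 1 -> [-3, -1, 7, 8, 13]


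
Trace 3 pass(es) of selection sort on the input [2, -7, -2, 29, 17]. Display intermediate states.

Pass 1: Select minimum -7 at index 1, swap -> [-7, 2, -2, 29, 17]
Pass 2: Select minimum -2 at index 2, swap -> [-7, -2, 2, 29, 17]
Pass 3: Select minimum 2 at index 2, swap -> [-7, -2, 2, 29, 17]


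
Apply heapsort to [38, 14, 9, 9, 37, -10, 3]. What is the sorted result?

Build heap: [38, 37, 9, 9, 14, -10, 3]
Extract 38: [37, 14, 9, 9, 3, -10, 38]
Extract 37: [14, 9, 9, -10, 3, 37, 38]
Extract 14: [9, 3, 9, -10, 14, 37, 38]
Extract 9: [9, 3, -10, 9, 14, 37, 38]
Extract 9: [3, -10, 9, 9, 14, 37, 38]
Extract 3: [-10, 3, 9, 9, 14, 37, 38]


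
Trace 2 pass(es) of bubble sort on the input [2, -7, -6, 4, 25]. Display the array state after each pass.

After pass 1: [-7, -6, 2, 4, 25] (2 swaps)
After pass 2: [-7, -6, 2, 4, 25] (0 swaps)
Total swaps: 2


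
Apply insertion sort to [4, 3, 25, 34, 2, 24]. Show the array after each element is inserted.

First element 4 is already 'sorted'
Insert 3: shifted 1 elements -> [3, 4, 25, 34, 2, 24]
Insert 25: shifted 0 elements -> [3, 4, 25, 34, 2, 24]
Insert 34: shifted 0 elements -> [3, 4, 25, 34, 2, 24]
Insert 2: shifted 4 elements -> [2, 3, 4, 25, 34, 24]
Insert 24: shifted 2 elements -> [2, 3, 4, 24, 25, 34]


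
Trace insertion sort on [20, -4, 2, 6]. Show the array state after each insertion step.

First element 20 is already 'sorted'
Insert -4: shifted 1 elements -> [-4, 20, 2, 6]
Insert 2: shifted 1 elements -> [-4, 2, 20, 6]
Insert 6: shifted 1 elements -> [-4, 2, 6, 20]


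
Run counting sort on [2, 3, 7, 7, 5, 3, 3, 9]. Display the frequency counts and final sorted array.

Count array: [0, 0, 1, 3, 0, 1, 0, 2, 0, 1]
(count[i] = number of elements equal to i)
Cumulative count: [0, 0, 1, 4, 4, 5, 5, 7, 7, 8]
Sorted: [2, 3, 3, 3, 5, 7, 7, 9]


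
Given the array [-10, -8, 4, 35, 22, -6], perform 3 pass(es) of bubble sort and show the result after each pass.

After pass 1: [-10, -8, 4, 22, -6, 35] (2 swaps)
After pass 2: [-10, -8, 4, -6, 22, 35] (1 swaps)
After pass 3: [-10, -8, -6, 4, 22, 35] (1 swaps)
Total swaps: 4


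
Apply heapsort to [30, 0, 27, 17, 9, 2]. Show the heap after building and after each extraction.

Build heap: [30, 17, 27, 0, 9, 2]
Extract 30: [27, 17, 2, 0, 9, 30]
Extract 27: [17, 9, 2, 0, 27, 30]
Extract 17: [9, 0, 2, 17, 27, 30]
Extract 9: [2, 0, 9, 17, 27, 30]
Extract 2: [0, 2, 9, 17, 27, 30]


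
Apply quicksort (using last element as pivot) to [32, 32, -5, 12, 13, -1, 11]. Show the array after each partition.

Partition 1: pivot=11 at index 2 -> [-5, -1, 11, 12, 13, 32, 32]
Partition 2: pivot=-1 at index 1 -> [-5, -1, 11, 12, 13, 32, 32]
Partition 3: pivot=32 at index 6 -> [-5, -1, 11, 12, 13, 32, 32]
Partition 4: pivot=32 at index 5 -> [-5, -1, 11, 12, 13, 32, 32]
Partition 5: pivot=13 at index 4 -> [-5, -1, 11, 12, 13, 32, 32]


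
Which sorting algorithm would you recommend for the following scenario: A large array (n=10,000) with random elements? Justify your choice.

Best choice: Quicksort or Mergesort
Reason: Both have O(n log n) average case; quicksort has lower constant factors


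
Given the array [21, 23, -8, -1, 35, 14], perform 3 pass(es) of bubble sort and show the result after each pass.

After pass 1: [21, -8, -1, 23, 14, 35] (3 swaps)
After pass 2: [-8, -1, 21, 14, 23, 35] (3 swaps)
After pass 3: [-8, -1, 14, 21, 23, 35] (1 swaps)
Total swaps: 7


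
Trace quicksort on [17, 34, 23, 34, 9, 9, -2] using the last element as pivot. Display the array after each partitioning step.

Partition 1: pivot=-2 at index 0 -> [-2, 34, 23, 34, 9, 9, 17]
Partition 2: pivot=17 at index 3 -> [-2, 9, 9, 17, 34, 23, 34]
Partition 3: pivot=9 at index 2 -> [-2, 9, 9, 17, 34, 23, 34]
Partition 4: pivot=34 at index 6 -> [-2, 9, 9, 17, 34, 23, 34]
Partition 5: pivot=23 at index 4 -> [-2, 9, 9, 17, 23, 34, 34]


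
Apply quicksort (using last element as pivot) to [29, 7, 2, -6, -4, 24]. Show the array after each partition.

Partition 1: pivot=24 at index 4 -> [7, 2, -6, -4, 24, 29]
Partition 2: pivot=-4 at index 1 -> [-6, -4, 7, 2, 24, 29]
Partition 3: pivot=2 at index 2 -> [-6, -4, 2, 7, 24, 29]


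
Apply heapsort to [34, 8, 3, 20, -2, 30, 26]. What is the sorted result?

Build heap: [34, 20, 30, 8, -2, 3, 26]
Extract 34: [30, 20, 26, 8, -2, 3, 34]
Extract 30: [26, 20, 3, 8, -2, 30, 34]
Extract 26: [20, 8, 3, -2, 26, 30, 34]
Extract 20: [8, -2, 3, 20, 26, 30, 34]
Extract 8: [3, -2, 8, 20, 26, 30, 34]
Extract 3: [-2, 3, 8, 20, 26, 30, 34]


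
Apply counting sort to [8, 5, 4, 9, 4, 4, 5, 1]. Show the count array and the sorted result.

Count array: [0, 1, 0, 0, 3, 2, 0, 0, 1, 1]
(count[i] = number of elements equal to i)
Cumulative count: [0, 1, 1, 1, 4, 6, 6, 6, 7, 8]
Sorted: [1, 4, 4, 4, 5, 5, 8, 9]


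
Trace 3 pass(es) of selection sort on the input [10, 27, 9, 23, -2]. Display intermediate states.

Pass 1: Select minimum -2 at index 4, swap -> [-2, 27, 9, 23, 10]
Pass 2: Select minimum 9 at index 2, swap -> [-2, 9, 27, 23, 10]
Pass 3: Select minimum 10 at index 4, swap -> [-2, 9, 10, 23, 27]


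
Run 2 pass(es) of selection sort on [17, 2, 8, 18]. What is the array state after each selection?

Pass 1: Select minimum 2 at index 1, swap -> [2, 17, 8, 18]
Pass 2: Select minimum 8 at index 2, swap -> [2, 8, 17, 18]


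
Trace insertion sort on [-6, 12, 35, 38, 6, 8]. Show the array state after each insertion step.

First element -6 is already 'sorted'
Insert 12: shifted 0 elements -> [-6, 12, 35, 38, 6, 8]
Insert 35: shifted 0 elements -> [-6, 12, 35, 38, 6, 8]
Insert 38: shifted 0 elements -> [-6, 12, 35, 38, 6, 8]
Insert 6: shifted 3 elements -> [-6, 6, 12, 35, 38, 8]
Insert 8: shifted 3 elements -> [-6, 6, 8, 12, 35, 38]


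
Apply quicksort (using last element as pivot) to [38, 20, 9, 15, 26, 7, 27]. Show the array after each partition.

Partition 1: pivot=27 at index 5 -> [20, 9, 15, 26, 7, 27, 38]
Partition 2: pivot=7 at index 0 -> [7, 9, 15, 26, 20, 27, 38]
Partition 3: pivot=20 at index 3 -> [7, 9, 15, 20, 26, 27, 38]
Partition 4: pivot=15 at index 2 -> [7, 9, 15, 20, 26, 27, 38]


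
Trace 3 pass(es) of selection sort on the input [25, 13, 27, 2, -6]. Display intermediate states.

Pass 1: Select minimum -6 at index 4, swap -> [-6, 13, 27, 2, 25]
Pass 2: Select minimum 2 at index 3, swap -> [-6, 2, 27, 13, 25]
Pass 3: Select minimum 13 at index 3, swap -> [-6, 2, 13, 27, 25]


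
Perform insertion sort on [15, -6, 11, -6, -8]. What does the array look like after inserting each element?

First element 15 is already 'sorted'
Insert -6: shifted 1 elements -> [-6, 15, 11, -6, -8]
Insert 11: shifted 1 elements -> [-6, 11, 15, -6, -8]
Insert -6: shifted 2 elements -> [-6, -6, 11, 15, -8]
Insert -8: shifted 4 elements -> [-8, -6, -6, 11, 15]


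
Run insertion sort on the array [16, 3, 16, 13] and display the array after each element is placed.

First element 16 is already 'sorted'
Insert 3: shifted 1 elements -> [3, 16, 16, 13]
Insert 16: shifted 0 elements -> [3, 16, 16, 13]
Insert 13: shifted 2 elements -> [3, 13, 16, 16]


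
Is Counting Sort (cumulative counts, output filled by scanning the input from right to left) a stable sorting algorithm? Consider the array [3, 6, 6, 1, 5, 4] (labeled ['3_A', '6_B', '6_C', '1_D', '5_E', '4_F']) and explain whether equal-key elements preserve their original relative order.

Trace Counting Sort on the labeled array (the key is the number; the letter only tracks identity):
  Counts for values 0..6: [0, 1, 0, 1, 1, 1, 2]
  Cumulative counts: [0, 1, 1, 2, 3, 4, 6]
  Scan right to left: place 4_F at output index 2
  Scan right to left: place 5_E at output index 3
  Scan right to left: place 1_D at output index 0
  Scan right to left: place 6_C at output index 5
  Scan right to left: place 6_B at output index 4
  Scan right to left: place 3_A at output index 1
  Output: [1_D, 3_A, 4_F, 5_E, 6_B, 6_C]
Equal keys:
  value 6: originally 6_B, 6_C; after sorting 6_B, 6_C -> order preserved
All equal keys kept their original relative order. Counting Sort is stable: scanning the input right to left with decreasing cumulative counts places later duplicates at later output positions.
Answer: Stable


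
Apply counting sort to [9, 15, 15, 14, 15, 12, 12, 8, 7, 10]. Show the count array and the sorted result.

Count array: [0, 0, 0, 0, 0, 0, 0, 1, 1, 1, 1, 0, 2, 0, 1, 3]
(count[i] = number of elements equal to i)
Cumulative count: [0, 0, 0, 0, 0, 0, 0, 1, 2, 3, 4, 4, 6, 6, 7, 10]
Sorted: [7, 8, 9, 10, 12, 12, 14, 15, 15, 15]


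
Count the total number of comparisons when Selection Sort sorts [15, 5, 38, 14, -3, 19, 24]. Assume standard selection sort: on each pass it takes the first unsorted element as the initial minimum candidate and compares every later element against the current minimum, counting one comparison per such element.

Pass 1: scan indices 1..6 for the minimum = 6 comparison(s); min is -3, place at index 0 -> [-3, 5, 38, 14, 15, 19, 24]
Pass 2: scan indices 2..6 for the minimum = 5 comparison(s); min is 5, place at index 1 -> [-3, 5, 38, 14, 15, 19, 24]
Pass 3: scan indices 3..6 for the minimum = 4 comparison(s); min is 14, place at index 2 -> [-3, 5, 14, 38, 15, 19, 24]
Pass 4: scan indices 4..6 for the minimum = 3 comparison(s); min is 15, place at index 3 -> [-3, 5, 14, 15, 38, 19, 24]
Pass 5: scan indices 5..6 for the minimum = 2 comparison(s); min is 19, place at index 4 -> [-3, 5, 14, 15, 19, 38, 24]
Pass 6: scan indices 6..6 for the minimum = 1 comparison(s); min is 24, place at index 5 -> [-3, 5, 14, 15, 19, 24, 38]
Selection sort always scans the whole unsorted suffix, so the count is (n-1) + (n-2) + ... + 1 = n(n-1)/2 = 7*6/2 = 21 regardless of the input order.
Total comparisons: 6 + 5 + 4 + 3 + 2 + 1 = 21


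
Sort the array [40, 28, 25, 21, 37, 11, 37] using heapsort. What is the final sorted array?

Build heap: [40, 37, 37, 21, 28, 11, 25]
Extract 40: [37, 28, 37, 21, 25, 11, 40]
Extract 37: [37, 28, 11, 21, 25, 37, 40]
Extract 37: [28, 25, 11, 21, 37, 37, 40]
Extract 28: [25, 21, 11, 28, 37, 37, 40]
Extract 25: [21, 11, 25, 28, 37, 37, 40]
Extract 21: [11, 21, 25, 28, 37, 37, 40]


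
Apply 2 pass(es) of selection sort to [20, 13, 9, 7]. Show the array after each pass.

Pass 1: Select minimum 7 at index 3, swap -> [7, 13, 9, 20]
Pass 2: Select minimum 9 at index 2, swap -> [7, 9, 13, 20]


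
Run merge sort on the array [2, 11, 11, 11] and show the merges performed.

Divide and conquer:
  Merge [2] + [11] -> [2, 11]
  Merge [11] + [11] -> [11, 11]
  Merge [2, 11] + [11, 11] -> [2, 11, 11, 11]


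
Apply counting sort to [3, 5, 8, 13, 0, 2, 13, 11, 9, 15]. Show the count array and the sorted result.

Count array: [1, 0, 1, 1, 0, 1, 0, 0, 1, 1, 0, 1, 0, 2, 0, 1]
(count[i] = number of elements equal to i)
Cumulative count: [1, 1, 2, 3, 3, 4, 4, 4, 5, 6, 6, 7, 7, 9, 9, 10]
Sorted: [0, 2, 3, 5, 8, 9, 11, 13, 13, 15]


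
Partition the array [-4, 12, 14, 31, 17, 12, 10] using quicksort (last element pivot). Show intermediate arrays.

Partition 1: pivot=10 at index 1 -> [-4, 10, 14, 31, 17, 12, 12]
Partition 2: pivot=12 at index 3 -> [-4, 10, 12, 12, 17, 14, 31]
Partition 3: pivot=31 at index 6 -> [-4, 10, 12, 12, 17, 14, 31]
Partition 4: pivot=14 at index 4 -> [-4, 10, 12, 12, 14, 17, 31]


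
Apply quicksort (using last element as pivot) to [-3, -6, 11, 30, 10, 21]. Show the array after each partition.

Partition 1: pivot=21 at index 4 -> [-3, -6, 11, 10, 21, 30]
Partition 2: pivot=10 at index 2 -> [-3, -6, 10, 11, 21, 30]
Partition 3: pivot=-6 at index 0 -> [-6, -3, 10, 11, 21, 30]


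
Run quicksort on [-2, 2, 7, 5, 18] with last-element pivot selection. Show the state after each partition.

Partition 1: pivot=18 at index 4 -> [-2, 2, 7, 5, 18]
Partition 2: pivot=5 at index 2 -> [-2, 2, 5, 7, 18]
Partition 3: pivot=2 at index 1 -> [-2, 2, 5, 7, 18]


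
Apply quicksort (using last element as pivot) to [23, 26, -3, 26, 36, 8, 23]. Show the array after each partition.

Partition 1: pivot=23 at index 3 -> [23, -3, 8, 23, 36, 26, 26]
Partition 2: pivot=8 at index 1 -> [-3, 8, 23, 23, 36, 26, 26]
Partition 3: pivot=26 at index 5 -> [-3, 8, 23, 23, 26, 26, 36]


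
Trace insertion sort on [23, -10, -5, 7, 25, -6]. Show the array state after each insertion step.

First element 23 is already 'sorted'
Insert -10: shifted 1 elements -> [-10, 23, -5, 7, 25, -6]
Insert -5: shifted 1 elements -> [-10, -5, 23, 7, 25, -6]
Insert 7: shifted 1 elements -> [-10, -5, 7, 23, 25, -6]
Insert 25: shifted 0 elements -> [-10, -5, 7, 23, 25, -6]
Insert -6: shifted 4 elements -> [-10, -6, -5, 7, 23, 25]


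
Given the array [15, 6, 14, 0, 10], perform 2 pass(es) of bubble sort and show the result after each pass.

After pass 1: [6, 14, 0, 10, 15] (4 swaps)
After pass 2: [6, 0, 10, 14, 15] (2 swaps)
Total swaps: 6


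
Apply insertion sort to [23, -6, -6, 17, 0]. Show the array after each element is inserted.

First element 23 is already 'sorted'
Insert -6: shifted 1 elements -> [-6, 23, -6, 17, 0]
Insert -6: shifted 1 elements -> [-6, -6, 23, 17, 0]
Insert 17: shifted 1 elements -> [-6, -6, 17, 23, 0]
Insert 0: shifted 2 elements -> [-6, -6, 0, 17, 23]


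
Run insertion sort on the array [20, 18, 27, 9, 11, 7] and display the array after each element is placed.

First element 20 is already 'sorted'
Insert 18: shifted 1 elements -> [18, 20, 27, 9, 11, 7]
Insert 27: shifted 0 elements -> [18, 20, 27, 9, 11, 7]
Insert 9: shifted 3 elements -> [9, 18, 20, 27, 11, 7]
Insert 11: shifted 3 elements -> [9, 11, 18, 20, 27, 7]
Insert 7: shifted 5 elements -> [7, 9, 11, 18, 20, 27]


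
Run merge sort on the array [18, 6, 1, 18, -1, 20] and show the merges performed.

Divide and conquer:
  Merge [6] + [1] -> [1, 6]
  Merge [18] + [1, 6] -> [1, 6, 18]
  Merge [-1] + [20] -> [-1, 20]
  Merge [18] + [-1, 20] -> [-1, 18, 20]
  Merge [1, 6, 18] + [-1, 18, 20] -> [-1, 1, 6, 18, 18, 20]


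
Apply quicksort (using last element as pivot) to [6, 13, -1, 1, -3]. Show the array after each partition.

Partition 1: pivot=-3 at index 0 -> [-3, 13, -1, 1, 6]
Partition 2: pivot=6 at index 3 -> [-3, -1, 1, 6, 13]
Partition 3: pivot=1 at index 2 -> [-3, -1, 1, 6, 13]


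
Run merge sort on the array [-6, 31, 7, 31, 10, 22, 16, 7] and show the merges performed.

Divide and conquer:
  Merge [-6] + [31] -> [-6, 31]
  Merge [7] + [31] -> [7, 31]
  Merge [-6, 31] + [7, 31] -> [-6, 7, 31, 31]
  Merge [10] + [22] -> [10, 22]
  Merge [16] + [7] -> [7, 16]
  Merge [10, 22] + [7, 16] -> [7, 10, 16, 22]
  Merge [-6, 7, 31, 31] + [7, 10, 16, 22] -> [-6, 7, 7, 10, 16, 22, 31, 31]


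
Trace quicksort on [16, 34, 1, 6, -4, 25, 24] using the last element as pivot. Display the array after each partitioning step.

Partition 1: pivot=24 at index 4 -> [16, 1, 6, -4, 24, 25, 34]
Partition 2: pivot=-4 at index 0 -> [-4, 1, 6, 16, 24, 25, 34]
Partition 3: pivot=16 at index 3 -> [-4, 1, 6, 16, 24, 25, 34]
Partition 4: pivot=6 at index 2 -> [-4, 1, 6, 16, 24, 25, 34]
Partition 5: pivot=34 at index 6 -> [-4, 1, 6, 16, 24, 25, 34]


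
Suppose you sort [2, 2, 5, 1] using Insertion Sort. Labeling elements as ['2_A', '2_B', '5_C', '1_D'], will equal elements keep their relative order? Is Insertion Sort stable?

Trace Insertion Sort on the labeled array (the key is the number; the letter only tracks identity):
  Insert 2_B at index 1: [2_A, 2_B, 5_C, 1_D]
  Insert 5_C at index 2: [2_A, 2_B, 5_C, 1_D]
  Insert 1_D at index 0: [1_D, 2_A, 2_B, 5_C]
Final order: [1_D, 2_A, 2_B, 5_C]
Equal keys:
  value 2: originally 2_A, 2_B; after sorting 2_A, 2_B -> order preserved
All equal keys kept their original relative order. Insertion Sort is stable: elements are shifted only while they are strictly greater than the key, so a key is inserted after any equal elements already placed.
Answer: Stable


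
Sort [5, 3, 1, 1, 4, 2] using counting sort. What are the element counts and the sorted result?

Count array: [0, 2, 1, 1, 1, 1]
(count[i] = number of elements equal to i)
Cumulative count: [0, 2, 3, 4, 5, 6]
Sorted: [1, 1, 2, 3, 4, 5]


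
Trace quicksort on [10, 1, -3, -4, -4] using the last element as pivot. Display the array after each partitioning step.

Partition 1: pivot=-4 at index 1 -> [-4, -4, -3, 10, 1]
Partition 2: pivot=1 at index 3 -> [-4, -4, -3, 1, 10]


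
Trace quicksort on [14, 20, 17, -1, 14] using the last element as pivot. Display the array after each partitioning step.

Partition 1: pivot=14 at index 2 -> [14, -1, 14, 20, 17]
Partition 2: pivot=-1 at index 0 -> [-1, 14, 14, 20, 17]
Partition 3: pivot=17 at index 3 -> [-1, 14, 14, 17, 20]


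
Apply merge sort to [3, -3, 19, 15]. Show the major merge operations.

Divide and conquer:
  Merge [3] + [-3] -> [-3, 3]
  Merge [19] + [15] -> [15, 19]
  Merge [-3, 3] + [15, 19] -> [-3, 3, 15, 19]


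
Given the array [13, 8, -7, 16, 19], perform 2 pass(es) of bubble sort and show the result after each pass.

After pass 1: [8, -7, 13, 16, 19] (2 swaps)
After pass 2: [-7, 8, 13, 16, 19] (1 swaps)
Total swaps: 3


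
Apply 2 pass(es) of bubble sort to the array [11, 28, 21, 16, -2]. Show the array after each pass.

After pass 1: [11, 21, 16, -2, 28] (3 swaps)
After pass 2: [11, 16, -2, 21, 28] (2 swaps)
Total swaps: 5


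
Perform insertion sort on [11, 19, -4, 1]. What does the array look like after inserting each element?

First element 11 is already 'sorted'
Insert 19: shifted 0 elements -> [11, 19, -4, 1]
Insert -4: shifted 2 elements -> [-4, 11, 19, 1]
Insert 1: shifted 2 elements -> [-4, 1, 11, 19]
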